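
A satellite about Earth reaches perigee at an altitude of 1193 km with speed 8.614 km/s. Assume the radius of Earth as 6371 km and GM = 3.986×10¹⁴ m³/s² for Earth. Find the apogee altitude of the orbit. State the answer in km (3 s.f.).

r_p = 6371 + 1193 = 7564.0 km = 7.564×10⁶ m.
Specific energy ε = v²/2 − μ/r = -1.560×10⁷ J/kg, so a = −μ/(2ε) = 1.278×10⁷ m.
The apsides satisfy r_p + r_a = 2a, so the apogee radius is 2a − r_p = 1.799×10⁷ m = 17993 km.
Apogee altitude = 17993 − 6371 = 11622 km.

apogee altitude ≈ 11600 km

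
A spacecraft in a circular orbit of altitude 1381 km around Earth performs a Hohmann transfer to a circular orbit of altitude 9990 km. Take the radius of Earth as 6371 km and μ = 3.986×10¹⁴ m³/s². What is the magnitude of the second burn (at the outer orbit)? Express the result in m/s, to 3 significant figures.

Δv ≈ 978 m/s

r₁ = 6371 + 1381 = 7752.0 km = 7.7520×10⁶ m.
r₂ = 6371 + 9990 = 16361 km = 1.6361×10⁷ m.
Transfer ellipse a_t = (r₁ + r₂)/2 = 1.206×10⁷ m.
At r₁: circular v_c1 = √(μ/r₁) = 7171 m/s; transfer-perigee v_p = √[μ(2/r₁ − 1/a_t)] = 8353 m/s.
At r₂: circular v_c2 = √(μ/r₂) = 4936 m/s; transfer-apogee v_a = √[μ(2/r₂ − 1/a_t)] = 3958 m/s.
Δv₂ = v_c2 − v_a = 978.0 m/s.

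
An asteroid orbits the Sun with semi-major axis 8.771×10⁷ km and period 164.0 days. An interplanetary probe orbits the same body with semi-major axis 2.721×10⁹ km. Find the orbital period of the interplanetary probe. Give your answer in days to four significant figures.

T₂ ≈ 28340 days

Kepler's third law: T² ∝ a³, so T₂ = T₁ (a₂/a₁)^(3/2).
a₂/a₁ = 31.02, (a₂/a₁)^(3/2) = 172.8.
T₂ = 164.0 × 172.8 = 28340 days.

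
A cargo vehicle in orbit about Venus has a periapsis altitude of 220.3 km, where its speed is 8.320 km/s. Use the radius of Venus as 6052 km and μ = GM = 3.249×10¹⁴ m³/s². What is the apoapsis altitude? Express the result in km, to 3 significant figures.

apoapsis altitude ≈ 6580 km

r_p = 6052 + 220.3 = 6272.3 km = 6.272×10⁶ m.
Specific energy ε = v²/2 − μ/r = -1.719×10⁷ J/kg, so a = −μ/(2ε) = 9.451×10⁶ m.
The apsides satisfy r_p + r_a = 2a, so the apoapsis radius is 2a − r_p = 1.263×10⁷ m = 12630 km.
Apoapsis altitude = 12630 − 6052 = 6578.4 km.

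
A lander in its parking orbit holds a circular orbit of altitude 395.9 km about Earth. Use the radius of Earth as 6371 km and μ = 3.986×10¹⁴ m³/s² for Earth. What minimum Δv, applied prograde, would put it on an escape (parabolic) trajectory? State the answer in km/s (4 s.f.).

Δv ≈ 3.179 km/s

r = 6371 + 395.9 = 6766.9 km = 6.7669×10⁶ m.
Circular speed v_c = √(μ/r) = 7675 m/s.
Escape speed v_esc = √(2μ/r) = √2 × v_c = 10850 m/s.
Δv = v_esc − v_c = 3179 m/s = 3.179 km/s.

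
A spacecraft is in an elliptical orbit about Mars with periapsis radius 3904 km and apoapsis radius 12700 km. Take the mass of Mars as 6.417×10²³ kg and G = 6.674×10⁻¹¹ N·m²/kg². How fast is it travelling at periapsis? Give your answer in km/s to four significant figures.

μ = GM = 6.674×10⁻¹¹ × 6.417×10²³ = 4.283×10¹³ m³/s².
Semi-major axis a = (r_p + r_a)/2 = 8302.0 km = 8.302×10⁶ m.
Vis-viva: v² = μ(2/r − 1/a) = 4.283×10¹³ × (5.123×10⁻⁷ − 1.205×10⁻⁷) = 1.678×10⁷ m²/s².
v = 4097 m/s = 4.097 km/s.

v ≈ 4.097 km/s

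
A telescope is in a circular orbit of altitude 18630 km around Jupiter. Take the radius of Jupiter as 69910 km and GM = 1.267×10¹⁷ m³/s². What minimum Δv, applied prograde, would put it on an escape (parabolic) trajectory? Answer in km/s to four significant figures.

r = 69910 + 18630 = 88540 km = 8.8540×10⁷ m.
Circular speed v_c = √(μ/r) = 37830 m/s.
Escape speed v_esc = √(2μ/r) = √2 × v_c = 53500 m/s.
Δv = v_esc − v_c = 15670 m/s = 15.67 km/s.

Δv ≈ 15.67 km/s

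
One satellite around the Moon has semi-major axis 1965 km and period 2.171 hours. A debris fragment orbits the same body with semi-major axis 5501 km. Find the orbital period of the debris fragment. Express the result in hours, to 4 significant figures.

Kepler's third law: T² ∝ a³, so T₂ = T₁ (a₂/a₁)^(3/2).
a₂/a₁ = 2.799, (a₂/a₁)^(3/2) = 4.684.
T₂ = 2.171 × 4.684 = 10.17 hours.

T₂ ≈ 10.17 hours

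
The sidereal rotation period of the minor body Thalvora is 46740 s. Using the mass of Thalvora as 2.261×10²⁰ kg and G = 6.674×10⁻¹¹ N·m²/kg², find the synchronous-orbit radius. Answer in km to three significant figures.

r_sync ≈ 942 km

μ = GM = 6.674×10⁻¹¹ × 2.261×10²⁰ = 1.509×10¹⁰ m³/s².
A synchronous orbit has period T, so by Kepler's third law a = (μT²/4π²)^(1/3).
μT²/4π² = 1.509×10¹⁰ × (4.674×10⁴)² / 39.48 = 8.350×10¹⁷ m³.
a = 9.417×10⁵ m = 941.68 km.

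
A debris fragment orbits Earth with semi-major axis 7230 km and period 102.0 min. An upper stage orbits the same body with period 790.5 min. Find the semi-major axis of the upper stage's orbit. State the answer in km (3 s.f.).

Kepler's third law: a³ ∝ T², so a₂ = a₁ (T₂/T₁)^(2/3).
T₂/T₁ = 7.750, (T₂/T₁)^(2/3) = 3.916.
a₂ = 7230 × 3.916 = 28310 km.

a₂ ≈ 28300 km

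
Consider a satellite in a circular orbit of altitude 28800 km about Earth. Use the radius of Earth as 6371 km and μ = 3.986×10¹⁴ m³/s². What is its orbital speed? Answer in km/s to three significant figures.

v ≈ 3.37 km/s

r = 6371 + 28800 = 35171 km = 3.5171×10⁷ m.
For a circular orbit v = √(μ/r) = √(3.986×10¹⁴ / 3.517×10⁷) = √(1.133×10⁷) = 3366 m/s.
That is 3.366 km/s.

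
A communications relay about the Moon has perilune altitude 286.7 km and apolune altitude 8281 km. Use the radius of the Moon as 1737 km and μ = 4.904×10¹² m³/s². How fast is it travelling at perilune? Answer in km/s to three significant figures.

v ≈ 2.01 km/s

r_p = 1737 + 286.7 = 2023.7 km = 2.0237×10⁶ m.
r_a = 1737 + 8281 = 10018 km = 1.0018×10⁷ m.
Semi-major axis a = (r_p + r_a)/2 = 6020.9 km = 6.021×10⁶ m.
Vis-viva: v² = μ(2/r − 1/a) = 4.904×10¹² × (9.883×10⁻⁷ − 1.661×10⁻⁷) = 4.032×10⁶ m²/s².
v = 2008 m/s = 2.008 km/s.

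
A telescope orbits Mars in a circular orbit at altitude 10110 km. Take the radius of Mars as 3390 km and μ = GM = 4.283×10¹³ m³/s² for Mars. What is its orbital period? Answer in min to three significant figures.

T ≈ 794 min

r = 3390 + 10110 = 13500 km = 1.3500×10⁷ m.
Kepler's third law: T = 2π√(r³/μ) = 2π√((1.350×10⁷)³ / 4.283×10¹³).
r³/μ = 5.745×10⁷ s², so T = 2π × 7.579×10³ = 4.762×10⁴ s.
Converting: 4.762×10⁴ s ÷ 60.00 = 793.7 min.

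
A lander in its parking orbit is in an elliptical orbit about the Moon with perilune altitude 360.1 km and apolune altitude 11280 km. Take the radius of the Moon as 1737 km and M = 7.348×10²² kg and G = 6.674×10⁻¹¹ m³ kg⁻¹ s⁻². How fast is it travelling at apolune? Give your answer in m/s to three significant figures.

v ≈ 323 m/s

μ = GM = 6.674×10⁻¹¹ × 7.348×10²² = 4.904×10¹² m³/s².
r_p = 1737 + 360.1 = 2097.1 km = 2.0971×10⁶ m.
r_a = 1737 + 11280 = 13017 km = 1.3017×10⁷ m.
Semi-major axis a = (r_p + r_a)/2 = 7557.1 km = 7.557×10⁶ m.
Vis-viva: v² = μ(2/r − 1/a) = 4.904×10¹² × (1.536×10⁻⁷ − 1.323×10⁻⁷) = 1.045×10⁵ m²/s².
v = 323.3 m/s.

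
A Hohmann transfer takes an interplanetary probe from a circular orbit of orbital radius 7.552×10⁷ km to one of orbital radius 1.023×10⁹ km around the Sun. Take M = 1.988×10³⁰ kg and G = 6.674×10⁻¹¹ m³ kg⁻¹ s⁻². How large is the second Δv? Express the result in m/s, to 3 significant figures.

Δv ≈ 7170 m/s

μ = GM = 6.674×10⁻¹¹ × 1.988×10³⁰ = 1.327×10²⁰ m³/s².
r₁ = 7.552×10⁷ km = 7.552×10¹⁰ m.
r₂ = 1.023×10⁹ km = 1.023×10¹² m.
Transfer ellipse a_t = (r₁ + r₂)/2 = 5.493×10¹¹ m.
At r₁: circular v_c1 = √(μ/r₁) = 41920 m/s; transfer-perihelion v_p = √[μ(2/r₁ − 1/a_t)] = 57200 m/s.
At r₂: circular v_c2 = √(μ/r₂) = 11390 m/s; transfer-aphelion v_a = √[μ(2/r₂ − 1/a_t)] = 4223 m/s.
Δv₂ = v_c2 − v_a = 7166 m/s.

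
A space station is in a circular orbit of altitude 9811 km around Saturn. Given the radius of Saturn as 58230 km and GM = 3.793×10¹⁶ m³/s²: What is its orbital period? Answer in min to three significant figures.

r = 58230 + 9811 = 68041 km = 6.8041×10⁷ m.
Kepler's third law: T = 2π√(r³/μ) = 2π√((6.804×10⁷)³ / 3.793×10¹⁶).
r³/μ = 8.305×10⁶ s², so T = 2π × 2.882×10³ = 1.811×10⁴ s.
Converting: 1.811×10⁴ s ÷ 60.00 = 301.8 min.

T ≈ 302 min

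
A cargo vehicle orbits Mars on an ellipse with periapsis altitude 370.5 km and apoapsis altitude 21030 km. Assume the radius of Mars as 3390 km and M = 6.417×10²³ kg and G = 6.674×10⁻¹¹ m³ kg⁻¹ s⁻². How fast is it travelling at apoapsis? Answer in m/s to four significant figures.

μ = GM = 6.674×10⁻¹¹ × 6.417×10²³ = 4.283×10¹³ m³/s².
r_p = 3390 + 370.5 = 3760.5 km = 3.7605×10⁶ m.
r_a = 3390 + 21030 = 24420 km = 2.4420×10⁷ m.
Semi-major axis a = (r_p + r_a)/2 = 14090 km = 1.409×10⁷ m.
Vis-viva: v² = μ(2/r − 1/a) = 4.283×10¹³ × (8.190×10⁻⁸ − 7.097×10⁻⁸) = 4.681×10⁵ m²/s².
v = 684.1 m/s.

v ≈ 684.1 m/s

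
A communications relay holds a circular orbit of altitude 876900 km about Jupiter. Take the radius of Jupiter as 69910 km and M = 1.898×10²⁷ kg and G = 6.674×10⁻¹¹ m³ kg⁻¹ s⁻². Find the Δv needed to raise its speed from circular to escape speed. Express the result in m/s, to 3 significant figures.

μ = GM = 6.674×10⁻¹¹ × 1.898×10²⁷ = 1.267×10¹⁷ m³/s².
r = 69910 + 876900 = 946810 km = 9.4681×10⁸ m.
Circular speed v_c = √(μ/r) = 11570 m/s.
Escape speed v_esc = √(2μ/r) = √2 × v_c = 16360 m/s.
Δv = v_esc − v_c = 4791 m/s.

Δv ≈ 4790 m/s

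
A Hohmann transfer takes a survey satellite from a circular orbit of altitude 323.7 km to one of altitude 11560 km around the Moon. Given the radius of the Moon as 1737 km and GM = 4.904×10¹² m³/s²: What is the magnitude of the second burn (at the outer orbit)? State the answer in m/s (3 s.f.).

Δv ≈ 293 m/s

r₁ = 1737 + 323.7 = 2060.7 km = 2.0607×10⁶ m.
r₂ = 1737 + 11560 = 13297 km = 1.3297×10⁷ m.
Transfer ellipse a_t = (r₁ + r₂)/2 = 7.679×10⁶ m.
At r₁: circular v_c1 = √(μ/r₁) = 1543 m/s; transfer-perilune v_p = √[μ(2/r₁ − 1/a_t)] = 2030 m/s.
At r₂: circular v_c2 = √(μ/r₂) = 607.3 m/s; transfer-apolune v_a = √[μ(2/r₂ − 1/a_t)] = 314.6 m/s.
Δv₂ = v_c2 − v_a = 292.7 m/s.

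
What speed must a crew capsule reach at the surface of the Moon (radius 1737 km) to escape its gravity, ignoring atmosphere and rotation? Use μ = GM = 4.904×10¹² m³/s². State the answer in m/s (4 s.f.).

r = R = 1.737×10⁶ m.
Escape speed v_esc = √(2μ/r) = √(2 × 4.904×10¹² / 1.737×10⁶) = √(5.647×10⁶) = 2376 m/s.

v_esc ≈ 2376 m/s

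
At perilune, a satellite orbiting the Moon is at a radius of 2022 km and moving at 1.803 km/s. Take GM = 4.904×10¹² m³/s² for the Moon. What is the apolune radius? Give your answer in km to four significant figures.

apolune radius ≈ 4109 km

r_p = 2.022×10⁶ m.
Specific energy ε = v²/2 − μ/r = -7.999×10⁵ J/kg, so a = −μ/(2ε) = 3.065×10⁶ m.
The apsides satisfy r_p + r_a = 2a, so the apolune radius is 2a − r_p = 4.109×10⁶ m = 4108.6 km.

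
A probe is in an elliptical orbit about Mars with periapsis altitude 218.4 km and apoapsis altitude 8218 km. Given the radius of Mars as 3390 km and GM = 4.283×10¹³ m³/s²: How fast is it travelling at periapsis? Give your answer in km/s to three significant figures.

r_p = 3390 + 218.4 = 3608.4 km = 3.6084×10⁶ m.
r_a = 3390 + 8218 = 11608 km = 1.1608×10⁷ m.
Semi-major axis a = (r_p + r_a)/2 = 7608.2 km = 7.608×10⁶ m.
Vis-viva: v² = μ(2/r − 1/a) = 4.283×10¹³ × (5.543×10⁻⁷ − 1.314×10⁻⁷) = 1.811×10⁷ m²/s².
v = 4256 m/s = 4.256 km/s.

v ≈ 4.26 km/s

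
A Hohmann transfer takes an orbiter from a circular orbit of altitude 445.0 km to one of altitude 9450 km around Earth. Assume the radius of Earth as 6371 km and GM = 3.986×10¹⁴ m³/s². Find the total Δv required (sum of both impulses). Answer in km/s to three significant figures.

Δv_total ≈ 2.52 km/s

r₁ = 6371 + 445.0 = 6816.0 km = 6.8160×10⁶ m.
r₂ = 6371 + 9450 = 15821 km = 1.5821×10⁷ m.
Transfer ellipse a_t = (r₁ + r₂)/2 = 1.132×10⁷ m.
At r₁: circular v_c1 = √(μ/r₁) = 7647 m/s; transfer-perigee v_p = √[μ(2/r₁ − 1/a_t)] = 9041 m/s.
Δv₁ = v_p − v_c1 = 1394 m/s.
At r₂: circular v_c2 = √(μ/r₂) = 5019 m/s; transfer-apogee v_a = √[μ(2/r₂ − 1/a_t)] = 3895 m/s.
Δv₂ = v_c2 − v_a = 1124 m/s.
Total Δv = Δv₁ + Δv₂ = 2518 m/s = 2.518 km/s.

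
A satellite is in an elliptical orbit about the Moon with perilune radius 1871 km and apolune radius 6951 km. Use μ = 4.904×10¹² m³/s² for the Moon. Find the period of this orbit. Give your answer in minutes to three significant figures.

Semi-major axis a = (r_p + r_a)/2 = (1871.0 + 6951.0)/2 = 4411.0 km = 4.411×10⁶ m.
By Kepler's third law T = 2π√(a³/μ) = 2π × 4.183×10³ = 2.629×10⁴ s.
= 438.1 minutes.

T ≈ 438 minutes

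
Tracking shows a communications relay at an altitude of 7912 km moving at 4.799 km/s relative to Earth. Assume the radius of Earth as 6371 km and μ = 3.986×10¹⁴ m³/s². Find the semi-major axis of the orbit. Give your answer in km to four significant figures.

a ≈ 12160 km

r = 6371 + 7912 = 14283 km = 1.428×10⁷ m.
Vis-viva rearranged: 1/a = 2/r − v²/μ = 1.400×10⁻⁷ − 5.778×10⁻⁸ = 8.225×10⁻⁸ m⁻¹.
a = 1.216×10⁷ m = 12158 km.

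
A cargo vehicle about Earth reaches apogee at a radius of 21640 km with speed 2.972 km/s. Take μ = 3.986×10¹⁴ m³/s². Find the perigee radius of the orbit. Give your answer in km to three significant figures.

r_a = 2.164×10⁷ m.
Specific energy ε = v²/2 − μ/r = -1.400×10⁷ J/kg, so a = −μ/(2ε) = 1.423×10⁷ m.
The apsides satisfy r_p + r_a = 2a, so the perigee radius is 2a − r_a = 6.825×10⁶ m = 6824.9 km.

perigee radius ≈ 6820 km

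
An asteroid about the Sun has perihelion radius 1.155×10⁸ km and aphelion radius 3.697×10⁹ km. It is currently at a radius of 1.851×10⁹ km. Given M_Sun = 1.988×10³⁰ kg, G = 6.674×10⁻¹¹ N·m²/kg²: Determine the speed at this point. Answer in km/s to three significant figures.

v ≈ 8.59 km/s

μ = GM = 6.674×10⁻¹¹ × 1.988×10³⁰ = 1.327×10²⁰ m³/s².
Semi-major axis a = (r_p + r_a)/2 = 1.9062×10⁹ km = 1.906×10¹² m.
Vis-viva: v² = μ(2/r − 1/a) = 1.327×10²⁰ × (1.080×10⁻¹² − 5.246×10⁻¹³) = 7.376×10⁷ m²/s².
v = 8588 m/s = 8.588 km/s.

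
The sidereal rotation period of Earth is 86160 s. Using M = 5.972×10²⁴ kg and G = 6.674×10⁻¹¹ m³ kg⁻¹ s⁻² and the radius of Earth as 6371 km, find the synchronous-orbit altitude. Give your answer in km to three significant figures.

μ = GM = 6.674×10⁻¹¹ × 5.972×10²⁴ = 3.986×10¹⁴ m³/s².
A synchronous orbit has period T, so by Kepler's third law a = (μT²/4π²)^(1/3).
μT²/4π² = 3.986×10¹⁴ × (8.616×10⁴)² / 39.48 = 7.495×10²² m³.
a = 4.216×10⁷ m = 42162 km.
Altitude h = a − R = 42162 − 6371 = 35791 km.

h_sync ≈ 35800 km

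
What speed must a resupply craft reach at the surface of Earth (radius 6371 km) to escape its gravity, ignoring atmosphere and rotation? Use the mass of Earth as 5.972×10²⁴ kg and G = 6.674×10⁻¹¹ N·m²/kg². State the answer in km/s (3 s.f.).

v_esc ≈ 11.2 km/s

μ = GM = 6.674×10⁻¹¹ × 5.972×10²⁴ = 3.986×10¹⁴ m³/s².
r = R = 6.371×10⁶ m.
Escape speed v_esc = √(2μ/r) = √(2 × 3.986×10¹⁴ / 6.371×10⁶) = √(1.251×10⁸) = 11190 m/s.
= 11.19 km/s.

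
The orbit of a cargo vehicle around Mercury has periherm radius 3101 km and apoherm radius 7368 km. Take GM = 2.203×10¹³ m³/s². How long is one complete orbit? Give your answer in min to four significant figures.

Semi-major axis a = (r_p + r_a)/2 = (3101.0 + 7368.0)/2 = 5234.5 km = 5.234×10⁶ m.
By Kepler's third law T = 2π√(a³/μ) = 2π × 2.552×10³ = 1.603×10⁴ s.
= 267.2 min.

T ≈ 267.2 min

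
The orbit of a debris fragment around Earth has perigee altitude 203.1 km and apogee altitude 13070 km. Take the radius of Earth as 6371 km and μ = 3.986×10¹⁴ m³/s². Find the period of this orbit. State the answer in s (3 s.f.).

T ≈ 14800 s

r_p = 6371 + 203.1 = 6574.1 km = 6.5741×10⁶ m.
r_a = 6371 + 13070 = 19441 km = 1.9441×10⁷ m.
Semi-major axis a = (r_p + r_a)/2 = (6574.1 + 19441)/2 = 13008 km = 1.301×10⁷ m.
By Kepler's third law T = 2π√(a³/μ) = 2π × 2.350×10³ = 1.476×10⁴ s.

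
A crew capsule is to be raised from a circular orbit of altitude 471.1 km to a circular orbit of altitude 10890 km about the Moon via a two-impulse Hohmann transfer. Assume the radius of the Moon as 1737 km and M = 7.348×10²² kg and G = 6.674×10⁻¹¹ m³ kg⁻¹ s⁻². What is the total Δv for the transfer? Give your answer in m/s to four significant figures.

μ = GM = 6.674×10⁻¹¹ × 7.348×10²² = 4.904×10¹² m³/s².
r₁ = 1737 + 471.1 = 2208.1 km = 2.2081×10⁶ m.
r₂ = 1737 + 10890 = 12627 km = 1.2627×10⁷ m.
Transfer ellipse a_t = (r₁ + r₂)/2 = 7.418×10⁶ m.
At r₁: circular v_c1 = √(μ/r₁) = 1490 m/s; transfer-perilune v_p = √[μ(2/r₁ − 1/a_t)] = 1944 m/s.
Δv₁ = v_p − v_c1 = 454.1 m/s.
At r₂: circular v_c2 = √(μ/r₂) = 623.2 m/s; transfer-apolune v_a = √[μ(2/r₂ − 1/a_t)] = 340.0 m/s.
Δv₂ = v_c2 − v_a = 283.2 m/s.
Total Δv = Δv₁ + Δv₂ = 737.3 m/s.

Δv_total ≈ 737.3 m/s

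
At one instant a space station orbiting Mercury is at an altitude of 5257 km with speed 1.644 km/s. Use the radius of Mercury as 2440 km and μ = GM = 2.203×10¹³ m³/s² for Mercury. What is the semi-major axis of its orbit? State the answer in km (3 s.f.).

r = 2440 + 5257 = 7697.0 km = 7.697×10⁶ m.
Vis-viva rearranged: 1/a = 2/r − v²/μ = 2.598×10⁻⁷ − 1.227×10⁻⁷ = 1.372×10⁻⁷ m⁻¹.
a = 7.291×10⁶ m = 7290.9 km.

a ≈ 7290 km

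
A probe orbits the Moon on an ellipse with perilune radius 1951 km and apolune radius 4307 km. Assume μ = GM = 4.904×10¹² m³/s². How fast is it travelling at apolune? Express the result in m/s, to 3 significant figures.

Semi-major axis a = (r_p + r_a)/2 = 3129.0 km = 3.129×10⁶ m.
Vis-viva: v² = μ(2/r − 1/a) = 4.904×10¹² × (4.644×10⁻⁷ − 3.196×10⁻⁷) = 7.099×10⁵ m²/s².
v = 842.6 m/s.

v ≈ 843 m/s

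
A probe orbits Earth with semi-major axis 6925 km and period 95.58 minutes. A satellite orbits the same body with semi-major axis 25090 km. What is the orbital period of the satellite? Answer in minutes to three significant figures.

Kepler's third law: T² ∝ a³, so T₂ = T₁ (a₂/a₁)^(3/2).
a₂/a₁ = 3.623, (a₂/a₁)^(3/2) = 6.896.
T₂ = 95.58 × 6.896 = 659.2 minutes.

T₂ ≈ 659 minutes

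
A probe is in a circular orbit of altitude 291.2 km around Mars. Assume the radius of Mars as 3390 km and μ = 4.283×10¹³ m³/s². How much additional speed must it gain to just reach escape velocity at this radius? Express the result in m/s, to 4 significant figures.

Δv ≈ 1413 m/s

r = 3390 + 291.2 = 3681.2 km = 3.6812×10⁶ m.
Circular speed v_c = √(μ/r) = 3411 m/s.
Escape speed v_esc = √(2μ/r) = √2 × v_c = 4824 m/s.
Δv = v_esc − v_c = 1413 m/s.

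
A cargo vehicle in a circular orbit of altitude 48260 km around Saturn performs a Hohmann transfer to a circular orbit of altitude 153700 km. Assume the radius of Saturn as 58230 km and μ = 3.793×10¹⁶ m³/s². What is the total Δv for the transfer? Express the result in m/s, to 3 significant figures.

Δv_total ≈ 5340 m/s

r₁ = 58230 + 48260 = 106490 km = 1.0649×10⁸ m.
r₂ = 58230 + 153700 = 211930 km = 2.1193×10⁸ m.
Transfer ellipse a_t = (r₁ + r₂)/2 = 1.592×10⁸ m.
At r₁: circular v_c1 = √(μ/r₁) = 18870 m/s; transfer-perikrone v_p = √[μ(2/r₁ − 1/a_t)] = 21770 m/s.
Δv₁ = v_p − v_c1 = 2902 m/s.
At r₂: circular v_c2 = √(μ/r₂) = 13380 m/s; transfer-apokrone v_a = √[μ(2/r₂ − 1/a_t)] = 10940 m/s.
Δv₂ = v_c2 − v_a = 2437 m/s.
Total Δv = Δv₁ + Δv₂ = 5339 m/s.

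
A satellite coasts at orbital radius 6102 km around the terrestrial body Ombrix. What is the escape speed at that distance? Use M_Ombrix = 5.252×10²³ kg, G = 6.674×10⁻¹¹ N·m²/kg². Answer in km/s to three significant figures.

μ = GM = 6.674×10⁻¹¹ × 5.252×10²³ = 3.505×10¹³ m³/s².
r = 6102 km = 6.102×10⁶ m.
Escape speed v_esc = √(2μ/r) = √(2 × 3.505×10¹³ / 6.102×10⁶) = √(1.149×10⁷) = 3389 m/s.
= 3.389 km/s.

v_esc ≈ 3.39 km/s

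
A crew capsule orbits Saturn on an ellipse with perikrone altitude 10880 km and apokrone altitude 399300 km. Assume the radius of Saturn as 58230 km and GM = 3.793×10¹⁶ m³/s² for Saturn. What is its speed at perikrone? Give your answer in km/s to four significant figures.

r_p = 58230 + 10880 = 69110 km = 6.9110×10⁷ m.
r_a = 58230 + 399300 = 457530 km = 4.5753×10⁸ m.
Semi-major axis a = (r_p + r_a)/2 = 2.6332×10⁵ km = 2.633×10⁸ m.
Vis-viva: v² = μ(2/r − 1/a) = 3.793×10¹⁶ × (2.894×10⁻⁸ − 3.798×10⁻⁹) = 9.536×10⁸ m²/s².
v = 30880 m/s = 30.88 km/s.

v ≈ 30.88 km/s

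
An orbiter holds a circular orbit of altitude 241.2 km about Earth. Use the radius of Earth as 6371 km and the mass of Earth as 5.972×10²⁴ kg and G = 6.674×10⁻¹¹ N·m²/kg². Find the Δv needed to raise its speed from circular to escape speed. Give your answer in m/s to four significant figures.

μ = GM = 6.674×10⁻¹¹ × 5.972×10²⁴ = 3.986×10¹⁴ m³/s².
r = 6371 + 241.2 = 6612.2 km = 6.6122×10⁶ m.
Circular speed v_c = √(μ/r) = 7764 m/s.
Escape speed v_esc = √(2μ/r) = √2 × v_c = 10980 m/s.
Δv = v_esc − v_c = 3216 m/s.

Δv ≈ 3216 m/s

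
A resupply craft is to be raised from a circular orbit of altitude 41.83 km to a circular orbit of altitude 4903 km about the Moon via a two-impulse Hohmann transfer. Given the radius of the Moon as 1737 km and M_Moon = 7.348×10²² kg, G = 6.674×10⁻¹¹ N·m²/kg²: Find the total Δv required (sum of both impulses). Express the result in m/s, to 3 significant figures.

Δv_total ≈ 726 m/s

μ = GM = 6.674×10⁻¹¹ × 7.348×10²² = 4.904×10¹² m³/s².
r₁ = 1737 + 41.83 = 1778.8 km = 1.7788×10⁶ m.
r₂ = 1737 + 4903 = 6640.0 km = 6.6400×10⁶ m.
Transfer ellipse a_t = (r₁ + r₂)/2 = 4.209×10⁶ m.
At r₁: circular v_c1 = √(μ/r₁) = 1660 m/s; transfer-perilune v_p = √[μ(2/r₁ − 1/a_t)] = 2085 m/s.
Δv₁ = v_p − v_c1 = 425.0 m/s.
At r₂: circular v_c2 = √(μ/r₂) = 859.4 m/s; transfer-apolune v_a = √[μ(2/r₂ − 1/a_t)] = 558.7 m/s.
Δv₂ = v_c2 − v_a = 300.7 m/s.
Total Δv = Δv₁ + Δv₂ = 725.7 m/s.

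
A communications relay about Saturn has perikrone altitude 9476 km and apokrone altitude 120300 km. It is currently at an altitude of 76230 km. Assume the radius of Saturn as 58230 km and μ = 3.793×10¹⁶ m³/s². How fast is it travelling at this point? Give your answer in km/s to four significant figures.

v ≈ 16.00 km/s

r_p = 58230 + 9476 = 67706 km = 6.7706×10⁷ m.
r_a = 58230 + 120300 = 178530 km = 1.7853×10⁸ m.
r = 58230 + 76230 = 1.3446×10⁵ km = 1.345×10⁸ m.
Semi-major axis a = (r_p + r_a)/2 = 1.2312×10⁵ km = 1.231×10⁸ m.
Vis-viva: v² = μ(2/r − 1/a) = 3.793×10¹⁶ × (1.487×10⁻⁸ − 8.122×10⁻⁹) = 2.561×10⁸ m²/s².
v = 16000 m/s = 16.00 km/s.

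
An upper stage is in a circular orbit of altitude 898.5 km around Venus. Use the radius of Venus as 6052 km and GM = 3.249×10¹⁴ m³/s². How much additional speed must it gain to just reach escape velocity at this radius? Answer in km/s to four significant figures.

Δv ≈ 2.832 km/s

r = 6052 + 898.5 = 6950.5 km = 6.9505×10⁶ m.
Circular speed v_c = √(μ/r) = 6837 m/s.
Escape speed v_esc = √(2μ/r) = √2 × v_c = 9669 m/s.
Δv = v_esc − v_c = 2832 m/s = 2.832 km/s.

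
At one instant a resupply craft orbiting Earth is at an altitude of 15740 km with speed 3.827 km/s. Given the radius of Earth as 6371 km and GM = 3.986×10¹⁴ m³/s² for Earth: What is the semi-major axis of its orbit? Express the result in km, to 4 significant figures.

a ≈ 18620 km

r = 6371 + 15740 = 22111 km = 2.211×10⁷ m.
Specific orbital energy ε = v²/2 − μ/r = (3827)²/2 − 3.986×10¹⁴/2.211×10⁷ = -1.070×10⁷ J/kg.
Since ε = −μ/(2a), a = −μ/(2ε) = 1.862×10⁷ m = 18619 km.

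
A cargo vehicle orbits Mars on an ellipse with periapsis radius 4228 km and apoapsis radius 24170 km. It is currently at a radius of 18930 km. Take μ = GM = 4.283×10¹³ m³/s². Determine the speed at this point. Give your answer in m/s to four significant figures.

Semi-major axis a = (r_p + r_a)/2 = 14199 km = 1.420×10⁷ m.
Vis-viva: v² = μ(2/r − 1/a) = 4.283×10¹³ × (1.057×10⁻⁷ − 7.043×10⁻⁸) = 1.509×10⁶ m²/s².
v = 1228 m/s.

v ≈ 1228 m/s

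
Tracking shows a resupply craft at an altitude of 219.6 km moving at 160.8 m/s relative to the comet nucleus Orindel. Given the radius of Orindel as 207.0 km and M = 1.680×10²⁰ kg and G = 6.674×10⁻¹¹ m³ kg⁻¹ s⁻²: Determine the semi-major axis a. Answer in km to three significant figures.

a ≈ 420 km

μ = GM = 6.674×10⁻¹¹ × 1.680×10²⁰ = 1.121×10¹⁰ m³/s².
r = 207.0 + 219.6 = 426.60 km = 4.266×10⁵ m.
Vis-viva rearranged: 1/a = 2/r − v²/μ = 4.688×10⁻⁶ − 2.306×10⁻⁶ = 2.382×10⁻⁶ m⁻¹.
a = 4.198×10⁵ m = 419.79 km.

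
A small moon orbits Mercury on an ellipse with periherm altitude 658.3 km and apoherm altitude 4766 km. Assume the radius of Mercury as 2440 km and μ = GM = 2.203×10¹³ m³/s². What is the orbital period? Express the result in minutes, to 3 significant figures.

T ≈ 261 minutes

r_p = 2440 + 658.3 = 3098.3 km = 3.0983×10⁶ m.
r_a = 2440 + 4766 = 7206.0 km = 7.2060×10⁶ m.
Semi-major axis a = (r_p + r_a)/2 = (3098.3 + 7206.0)/2 = 5152.1 km = 5.152×10⁶ m.
By Kepler's third law T = 2π√(a³/μ) = 2π × 2.492×10³ = 1.566×10⁴ s.
= 260.9 minutes.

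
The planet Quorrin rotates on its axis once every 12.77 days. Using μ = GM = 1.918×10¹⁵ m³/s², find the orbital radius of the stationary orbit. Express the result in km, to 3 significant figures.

T = 12.77 days = 1.103×10⁶ s.
A synchronous orbit has period T, so by Kepler's third law a = (μT²/4π²)^(1/3).
μT²/4π² = 1.918×10¹⁵ × (1.103×10⁶)² / 39.48 = 5.914×10²⁵ m³.
a = 3.896×10⁸ m = 3.8961×10⁵ km.

r_sync ≈ 3.90×10⁵ km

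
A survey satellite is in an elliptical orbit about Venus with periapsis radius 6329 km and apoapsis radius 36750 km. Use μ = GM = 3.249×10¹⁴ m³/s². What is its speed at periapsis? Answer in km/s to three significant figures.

v ≈ 9.36 km/s

Semi-major axis a = (r_p + r_a)/2 = 21540 km = 2.154×10⁷ m.
Vis-viva: v² = μ(2/r − 1/a) = 3.249×10¹⁴ × (3.160×10⁻⁷ − 4.643×10⁻⁸) = 8.759×10⁷ m²/s².
v = 9359 m/s = 9.359 km/s.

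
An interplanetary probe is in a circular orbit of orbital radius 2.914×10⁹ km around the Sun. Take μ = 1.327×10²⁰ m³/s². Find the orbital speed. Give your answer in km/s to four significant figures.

r = 2.914×10⁹ km = 2.914×10¹² m.
For a circular orbit v = √(μ/r) = √(1.327×10²⁰ / 2.914×10¹²) = √(4.554×10⁷) = 6748 m/s.
That is 6.748 km/s.

v ≈ 6.748 km/s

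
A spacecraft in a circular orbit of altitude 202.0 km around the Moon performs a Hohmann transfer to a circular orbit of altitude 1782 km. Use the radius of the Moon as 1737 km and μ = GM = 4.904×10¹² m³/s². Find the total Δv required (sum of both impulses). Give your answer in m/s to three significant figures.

r₁ = 1737 + 202.0 = 1939.0 km = 1.9390×10⁶ m.
r₂ = 1737 + 1782 = 3519.0 km = 3.5190×10⁶ m.
Transfer ellipse a_t = (r₁ + r₂)/2 = 2.729×10⁶ m.
At r₁: circular v_c1 = √(μ/r₁) = 1590 m/s; transfer-perilune v_p = √[μ(2/r₁ − 1/a_t)] = 1806 m/s.
Δv₁ = v_p − v_c1 = 215.6 m/s.
At r₂: circular v_c2 = √(μ/r₂) = 1180 m/s; transfer-apolune v_a = √[μ(2/r₂ − 1/a_t)] = 995.1 m/s.
Δv₂ = v_c2 − v_a = 185.4 m/s.
Total Δv = Δv₁ + Δv₂ = 401.0 m/s.

Δv_total ≈ 401 m/s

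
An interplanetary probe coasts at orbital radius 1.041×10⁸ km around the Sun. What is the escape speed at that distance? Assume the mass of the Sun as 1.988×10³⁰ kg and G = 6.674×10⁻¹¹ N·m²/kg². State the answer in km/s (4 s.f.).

μ = GM = 6.674×10⁻¹¹ × 1.988×10³⁰ = 1.327×10²⁰ m³/s².
r = 1.041×10⁸ km = 1.041×10¹¹ m.
Escape speed v_esc = √(2μ/r) = √(2 × 1.327×10²⁰ / 1.041×10¹¹) = √(2.549×10⁹) = 50490 m/s.
= 50.49 km/s.

v_esc ≈ 50.49 km/s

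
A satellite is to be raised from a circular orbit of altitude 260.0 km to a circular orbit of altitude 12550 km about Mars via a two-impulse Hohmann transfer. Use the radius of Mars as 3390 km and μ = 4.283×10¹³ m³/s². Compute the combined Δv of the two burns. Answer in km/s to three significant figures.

r₁ = 3390 + 260.0 = 3650.0 km = 3.6500×10⁶ m.
r₂ = 3390 + 12550 = 15940 km = 1.5940×10⁷ m.
Transfer ellipse a_t = (r₁ + r₂)/2 = 9.795×10⁶ m.
At r₁: circular v_c1 = √(μ/r₁) = 3426 m/s; transfer-periapsis v_p = √[μ(2/r₁ − 1/a_t)] = 4370 m/s.
Δv₁ = v_p − v_c1 = 944.4 m/s.
At r₂: circular v_c2 = √(μ/r₂) = 1639 m/s; transfer-apoapsis v_a = √[μ(2/r₂ − 1/a_t)] = 1001 m/s.
Δv₂ = v_c2 − v_a = 638.6 m/s.
Total Δv = Δv₁ + Δv₂ = 1583 m/s = 1.583 km/s.

Δv_total ≈ 1.58 km/s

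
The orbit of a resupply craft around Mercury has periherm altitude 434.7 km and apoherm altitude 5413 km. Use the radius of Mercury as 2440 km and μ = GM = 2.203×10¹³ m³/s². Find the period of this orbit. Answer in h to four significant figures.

T ≈ 4.619 h

r_p = 2440 + 434.7 = 2874.7 km = 2.8747×10⁶ m.
r_a = 2440 + 5413 = 7853.0 km = 7.8530×10⁶ m.
Semi-major axis a = (r_p + r_a)/2 = (2874.7 + 7853.0)/2 = 5363.9 km = 5.364×10⁶ m.
By Kepler's third law T = 2π√(a³/μ) = 2π × 2.647×10³ = 1.663×10⁴ s.
= 4.619 h.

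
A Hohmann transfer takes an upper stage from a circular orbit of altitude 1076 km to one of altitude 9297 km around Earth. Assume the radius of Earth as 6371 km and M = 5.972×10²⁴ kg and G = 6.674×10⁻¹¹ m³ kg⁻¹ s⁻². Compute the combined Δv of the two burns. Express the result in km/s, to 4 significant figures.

μ = GM = 6.674×10⁻¹¹ × 5.972×10²⁴ = 3.986×10¹⁴ m³/s².
r₁ = 6371 + 1076 = 7447.0 km = 7.4470×10⁶ m.
r₂ = 6371 + 9297 = 15668 km = 1.5668×10⁷ m.
Transfer ellipse a_t = (r₁ + r₂)/2 = 1.156×10⁷ m.
At r₁: circular v_c1 = √(μ/r₁) = 7316 m/s; transfer-perigee v_p = √[μ(2/r₁ − 1/a_t)] = 8518 m/s.
Δv₁ = v_p − v_c1 = 1202 m/s.
At r₂: circular v_c2 = √(μ/r₂) = 5044 m/s; transfer-apogee v_a = √[μ(2/r₂ − 1/a_t)] = 4049 m/s.
Δv₂ = v_c2 − v_a = 995.1 m/s.
Total Δv = Δv₁ + Δv₂ = 2197 m/s = 2.197 km/s.

Δv_total ≈ 2.197 km/s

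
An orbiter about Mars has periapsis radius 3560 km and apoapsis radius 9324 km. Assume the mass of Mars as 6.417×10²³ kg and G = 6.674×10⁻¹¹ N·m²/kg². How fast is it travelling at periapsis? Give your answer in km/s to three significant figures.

μ = GM = 6.674×10⁻¹¹ × 6.417×10²³ = 4.283×10¹³ m³/s².
Semi-major axis a = (r_p + r_a)/2 = 6442.0 km = 6.442×10⁶ m.
Vis-viva: v² = μ(2/r − 1/a) = 4.283×10¹³ × (5.618×10⁻⁷ − 1.552×10⁻⁷) = 1.741×10⁷ m²/s².
v = 4173 m/s = 4.173 km/s.

v ≈ 4.17 km/s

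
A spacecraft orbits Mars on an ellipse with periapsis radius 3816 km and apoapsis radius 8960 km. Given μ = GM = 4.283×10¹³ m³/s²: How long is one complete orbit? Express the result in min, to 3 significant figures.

Semi-major axis a = (r_p + r_a)/2 = (3816.0 + 8960.0)/2 = 6388.0 km = 6.388×10⁶ m.
By Kepler's third law T = 2π√(a³/μ) = 2π × 2.467×10³ = 1.550×10⁴ s.
= 258.3 min.

T ≈ 258 min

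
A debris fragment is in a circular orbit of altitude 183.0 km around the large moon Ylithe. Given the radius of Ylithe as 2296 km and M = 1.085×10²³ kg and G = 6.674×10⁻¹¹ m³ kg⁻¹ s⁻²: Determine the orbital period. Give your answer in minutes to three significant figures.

T ≈ 152 minutes

μ = GM = 6.674×10⁻¹¹ × 1.085×10²³ = 7.241×10¹² m³/s².
r = 2296 + 183.0 = 2479.0 km = 2.4790×10⁶ m.
Kepler's third law: T = 2π√(r³/μ) = 2π√((2.479×10⁶)³ / 7.241×10¹²).
r³/μ = 2.104×10⁶ s², so T = 2π × 1.450×10³ = 9.114×10³ s.
Converting: 9.114×10³ s ÷ 60.00 = 151.9 minutes.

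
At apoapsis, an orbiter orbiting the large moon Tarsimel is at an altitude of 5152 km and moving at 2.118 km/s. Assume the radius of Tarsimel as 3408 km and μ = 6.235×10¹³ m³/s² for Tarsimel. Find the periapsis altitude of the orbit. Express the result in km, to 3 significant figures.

periapsis altitude ≈ 401 km

r_a = 3408 + 5152 = 8560.0 km = 8.560×10⁶ m.
Specific energy ε = v²/2 − μ/r = -5.041×10⁶ J/kg, so a = −μ/(2ε) = 6.184×10⁶ m.
The apsides satisfy r_p + r_a = 2a, so the periapsis radius is 2a − r_a = 3.809×10⁶ m = 3808.8 km.
Periapsis altitude = 3808.8 − 3408 = 400.78 km.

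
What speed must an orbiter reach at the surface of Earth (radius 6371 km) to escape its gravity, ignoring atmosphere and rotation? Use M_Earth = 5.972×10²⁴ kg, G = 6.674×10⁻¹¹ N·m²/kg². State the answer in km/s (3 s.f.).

v_esc ≈ 11.2 km/s

μ = GM = 6.674×10⁻¹¹ × 5.972×10²⁴ = 3.986×10¹⁴ m³/s².
r = R = 6.371×10⁶ m.
Escape speed v_esc = √(2μ/r) = √(2 × 3.986×10¹⁴ / 6.371×10⁶) = √(1.251×10⁸) = 11190 m/s.
= 11.19 km/s.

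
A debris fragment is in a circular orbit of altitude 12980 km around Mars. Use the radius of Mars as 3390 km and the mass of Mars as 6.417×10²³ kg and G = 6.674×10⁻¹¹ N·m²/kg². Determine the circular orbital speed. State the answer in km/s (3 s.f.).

v ≈ 1.62 km/s

μ = GM = 6.674×10⁻¹¹ × 6.417×10²³ = 4.283×10¹³ m³/s².
r = 3390 + 12980 = 16370 km = 1.6370×10⁷ m.
For a circular orbit v = √(μ/r) = √(4.283×10¹³ / 1.637×10⁷) = √(2.616×10⁶) = 1617 m/s.
That is 1.617 km/s.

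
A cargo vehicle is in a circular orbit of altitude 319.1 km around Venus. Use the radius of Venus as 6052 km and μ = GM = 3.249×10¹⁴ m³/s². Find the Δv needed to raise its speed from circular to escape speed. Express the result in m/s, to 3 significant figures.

Δv ≈ 2960 m/s

r = 6052 + 319.1 = 6371.1 km = 6.3711×10⁶ m.
Circular speed v_c = √(μ/r) = 7141 m/s.
Escape speed v_esc = √(2μ/r) = √2 × v_c = 10100 m/s.
Δv = v_esc − v_c = 2958 m/s.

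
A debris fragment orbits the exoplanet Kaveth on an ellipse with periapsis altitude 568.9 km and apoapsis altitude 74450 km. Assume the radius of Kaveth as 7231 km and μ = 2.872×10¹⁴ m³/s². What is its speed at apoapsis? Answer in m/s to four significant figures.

v ≈ 782.9 m/s

r_p = 7231 + 568.9 = 7799.9 km = 7.7999×10⁶ m.
r_a = 7231 + 74450 = 81681 km = 8.1681×10⁷ m.
Semi-major axis a = (r_p + r_a)/2 = 44740 km = 4.474×10⁷ m.
Vis-viva: v² = μ(2/r − 1/a) = 2.872×10¹⁴ × (2.449×10⁻⁸ − 2.235×10⁻⁸) = 6.130×10⁵ m²/s².
v = 782.9 m/s.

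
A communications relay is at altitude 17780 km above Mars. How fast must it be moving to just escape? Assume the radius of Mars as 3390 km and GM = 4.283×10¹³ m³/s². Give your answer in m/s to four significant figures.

r = 3390 + 17780 = 21170 km = 2.1170×10⁷ m.
Escape speed v_esc = √(2μ/r) = √(2 × 4.283×10¹³ / 2.117×10⁷) = √(4.046×10⁶) = 2012 m/s.

v_esc ≈ 2012 m/s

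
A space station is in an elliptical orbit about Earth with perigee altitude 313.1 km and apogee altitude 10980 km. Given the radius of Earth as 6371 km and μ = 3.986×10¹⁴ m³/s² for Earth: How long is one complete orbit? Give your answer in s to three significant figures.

T ≈ 13100 s

r_p = 6371 + 313.1 = 6684.1 km = 6.6841×10⁶ m.
r_a = 6371 + 10980 = 17351 km = 1.7351×10⁷ m.
Semi-major axis a = (r_p + r_a)/2 = (6684.1 + 17351)/2 = 12018 km = 1.202×10⁷ m.
By Kepler's third law T = 2π√(a³/μ) = 2π × 2.087×10³ = 1.311×10⁴ s.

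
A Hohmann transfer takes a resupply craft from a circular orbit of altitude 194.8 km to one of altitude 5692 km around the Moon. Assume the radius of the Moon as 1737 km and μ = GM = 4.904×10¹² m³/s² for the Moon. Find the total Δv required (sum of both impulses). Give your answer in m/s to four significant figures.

r₁ = 1737 + 194.8 = 1931.8 km = 1.9318×10⁶ m.
r₂ = 1737 + 5692 = 7429.0 km = 7.4290×10⁶ m.
Transfer ellipse a_t = (r₁ + r₂)/2 = 4.680×10⁶ m.
At r₁: circular v_c1 = √(μ/r₁) = 1593 m/s; transfer-perilune v_p = √[μ(2/r₁ − 1/a_t)] = 2007 m/s.
Δv₁ = v_p − v_c1 = 414.0 m/s.
At r₂: circular v_c2 = √(μ/r₂) = 812.5 m/s; transfer-apolune v_a = √[μ(2/r₂ − 1/a_t)] = 522.0 m/s.
Δv₂ = v_c2 − v_a = 290.5 m/s.
Total Δv = Δv₁ + Δv₂ = 704.5 m/s.

Δv_total ≈ 704.5 m/s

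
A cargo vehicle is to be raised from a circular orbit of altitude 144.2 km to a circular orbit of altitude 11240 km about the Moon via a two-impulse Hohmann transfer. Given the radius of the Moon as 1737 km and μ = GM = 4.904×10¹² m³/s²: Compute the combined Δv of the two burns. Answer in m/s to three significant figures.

Δv_total ≈ 825 m/s

r₁ = 1737 + 144.2 = 1881.2 km = 1.8812×10⁶ m.
r₂ = 1737 + 11240 = 12977 km = 1.2977×10⁷ m.
Transfer ellipse a_t = (r₁ + r₂)/2 = 7.429×10⁶ m.
At r₁: circular v_c1 = √(μ/r₁) = 1615 m/s; transfer-perilune v_p = √[μ(2/r₁ − 1/a_t)] = 2134 m/s.
Δv₁ = v_p − v_c1 = 519.3 m/s.
At r₂: circular v_c2 = √(μ/r₂) = 614.7 m/s; transfer-apolune v_a = √[μ(2/r₂ − 1/a_t)] = 309.3 m/s.
Δv₂ = v_c2 − v_a = 305.4 m/s.
Total Δv = Δv₁ + Δv₂ = 824.7 m/s.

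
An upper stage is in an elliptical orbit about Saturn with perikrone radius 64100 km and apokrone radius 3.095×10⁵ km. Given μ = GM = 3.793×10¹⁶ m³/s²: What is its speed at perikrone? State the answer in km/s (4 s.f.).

Semi-major axis a = (r_p + r_a)/2 = 1.8680×10⁵ km = 1.868×10⁸ m.
Vis-viva: v² = μ(2/r − 1/a) = 3.793×10¹⁶ × (3.120×10⁻⁸ − 5.353×10⁻⁹) = 9.804×10⁸ m²/s².
v = 31310 m/s = 31.31 km/s.

v ≈ 31.31 km/s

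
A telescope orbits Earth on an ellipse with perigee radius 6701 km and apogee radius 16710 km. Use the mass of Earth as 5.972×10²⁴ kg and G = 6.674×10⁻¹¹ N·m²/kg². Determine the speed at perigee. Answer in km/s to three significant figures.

v ≈ 9.21 km/s

μ = GM = 6.674×10⁻¹¹ × 5.972×10²⁴ = 3.986×10¹⁴ m³/s².
Semi-major axis a = (r_p + r_a)/2 = 11706 km = 1.171×10⁷ m.
Vis-viva: v² = μ(2/r − 1/a) = 3.986×10¹⁴ × (2.985×10⁻⁷ − 8.543×10⁻⁸) = 8.491×10⁷ m²/s².
v = 9215 m/s = 9.215 km/s.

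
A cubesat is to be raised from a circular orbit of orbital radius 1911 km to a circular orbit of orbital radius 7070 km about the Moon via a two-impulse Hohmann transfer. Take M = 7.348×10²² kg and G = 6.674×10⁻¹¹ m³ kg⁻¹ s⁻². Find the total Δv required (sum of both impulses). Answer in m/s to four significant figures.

Δv_total ≈ 697.7 m/s

μ = GM = 6.674×10⁻¹¹ × 7.348×10²² = 4.904×10¹² m³/s².
r₁ = 1911 km = 1.911×10⁶ m.
r₂ = 7070 km = 7.070×10⁶ m.
Transfer ellipse a_t = (r₁ + r₂)/2 = 4.490×10⁶ m.
At r₁: circular v_c1 = √(μ/r₁) = 1602 m/s; transfer-perilune v_p = √[μ(2/r₁ − 1/a_t)] = 2010 m/s.
Δv₁ = v_p − v_c1 = 408.1 m/s.
At r₂: circular v_c2 = √(μ/r₂) = 832.9 m/s; transfer-apolune v_a = √[μ(2/r₂ − 1/a_t)] = 543.3 m/s.
Δv₂ = v_c2 − v_a = 289.5 m/s.
Total Δv = Δv₁ + Δv₂ = 697.7 m/s.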